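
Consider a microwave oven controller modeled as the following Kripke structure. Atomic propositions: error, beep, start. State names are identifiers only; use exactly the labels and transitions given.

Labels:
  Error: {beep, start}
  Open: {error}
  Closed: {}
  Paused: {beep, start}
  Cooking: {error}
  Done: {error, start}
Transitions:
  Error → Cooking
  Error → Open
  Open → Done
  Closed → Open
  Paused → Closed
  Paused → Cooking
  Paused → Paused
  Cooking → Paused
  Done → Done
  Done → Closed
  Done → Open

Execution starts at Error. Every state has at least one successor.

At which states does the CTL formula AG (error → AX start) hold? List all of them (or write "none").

States satisfying error → AX start: {Error, Open, Closed, Paused, Cooking}.
States satisfying AG (error → AX start): ∅.

none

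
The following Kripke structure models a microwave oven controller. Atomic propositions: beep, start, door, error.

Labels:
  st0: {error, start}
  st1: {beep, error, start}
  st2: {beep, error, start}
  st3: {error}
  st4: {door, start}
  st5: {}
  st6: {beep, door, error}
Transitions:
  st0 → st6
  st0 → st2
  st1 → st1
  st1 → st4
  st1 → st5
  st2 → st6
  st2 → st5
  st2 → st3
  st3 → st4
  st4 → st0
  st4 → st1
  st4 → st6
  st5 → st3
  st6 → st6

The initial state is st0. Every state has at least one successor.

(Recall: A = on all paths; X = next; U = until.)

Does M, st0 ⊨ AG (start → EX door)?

States satisfying start → EX door: {st0, st1, st2, st3, st4, st5, st6}.
States satisfying AG (start → EX door): {st0, st1, st2, st3, st4, st5, st6}.
Every state reachable from st0 satisfies start → EX door.
st0 ∈ Sat(AG (start → EX door)).

Yes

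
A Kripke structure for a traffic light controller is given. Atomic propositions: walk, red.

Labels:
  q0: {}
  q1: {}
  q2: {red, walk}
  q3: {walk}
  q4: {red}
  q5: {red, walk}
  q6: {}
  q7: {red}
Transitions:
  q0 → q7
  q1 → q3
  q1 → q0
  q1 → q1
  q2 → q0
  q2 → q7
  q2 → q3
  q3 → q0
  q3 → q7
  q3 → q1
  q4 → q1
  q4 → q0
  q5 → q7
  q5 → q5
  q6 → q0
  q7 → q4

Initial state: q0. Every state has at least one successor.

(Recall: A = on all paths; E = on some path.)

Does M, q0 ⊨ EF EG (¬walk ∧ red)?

No

States satisfying EG (¬walk ∧ red): ∅.
States satisfying EF EG (¬walk ∧ red): ∅.
No suitable path/successor from q0 witnesses the formula.
q0 ∉ Sat(EF EG (¬walk ∧ red)).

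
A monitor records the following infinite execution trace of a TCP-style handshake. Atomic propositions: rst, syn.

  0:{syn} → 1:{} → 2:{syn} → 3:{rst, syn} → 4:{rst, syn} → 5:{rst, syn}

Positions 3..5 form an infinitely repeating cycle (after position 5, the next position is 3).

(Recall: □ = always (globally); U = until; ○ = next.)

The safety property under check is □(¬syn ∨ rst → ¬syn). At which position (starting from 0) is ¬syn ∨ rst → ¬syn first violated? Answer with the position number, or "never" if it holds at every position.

Check ¬syn ∨ rst → ¬syn at each position in order: 0 ✓, 1 ✓, 2 ✓.
At position 3 the labels are {rst, syn}, so ¬syn ∨ rst → ¬syn is false there. This is the first violation.

3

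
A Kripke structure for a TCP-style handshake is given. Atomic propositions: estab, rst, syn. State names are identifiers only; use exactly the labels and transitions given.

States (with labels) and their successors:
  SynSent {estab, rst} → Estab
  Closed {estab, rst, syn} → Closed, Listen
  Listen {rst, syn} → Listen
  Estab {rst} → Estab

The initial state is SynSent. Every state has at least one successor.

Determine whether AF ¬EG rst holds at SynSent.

Does not hold

States satisfying ¬EG rst: ∅.
States satisfying AF ¬EG rst: ∅.
There is a path from SynSent along which ¬EG rst never holds.
SynSent ∉ Sat(AF ¬EG rst).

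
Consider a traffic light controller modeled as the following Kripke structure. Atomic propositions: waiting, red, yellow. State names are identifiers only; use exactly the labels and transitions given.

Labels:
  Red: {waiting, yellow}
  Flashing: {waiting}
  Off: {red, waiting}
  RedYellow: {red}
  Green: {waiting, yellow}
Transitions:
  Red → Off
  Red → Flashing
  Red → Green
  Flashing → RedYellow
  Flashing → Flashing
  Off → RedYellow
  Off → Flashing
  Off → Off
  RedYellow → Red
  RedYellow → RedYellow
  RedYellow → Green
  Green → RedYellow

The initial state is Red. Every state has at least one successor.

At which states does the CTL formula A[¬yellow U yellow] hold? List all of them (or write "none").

States satisfying ¬yellow: {Flashing, Off, RedYellow}.
States satisfying yellow: {Red, Green}.
States satisfying A[¬yellow U yellow]: {Red, Green}.

{Red, Green}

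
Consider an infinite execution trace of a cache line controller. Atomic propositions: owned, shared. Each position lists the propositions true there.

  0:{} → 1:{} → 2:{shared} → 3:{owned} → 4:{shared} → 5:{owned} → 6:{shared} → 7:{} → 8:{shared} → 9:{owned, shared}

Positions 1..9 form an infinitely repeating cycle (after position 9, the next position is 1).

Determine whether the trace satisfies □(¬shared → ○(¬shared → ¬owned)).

Satisfied

¬shared → ○(¬shared → ¬owned) holds at every position 0..9, and those are all positions ever visited, so □(¬shared → ○(¬shared → ¬owned)) holds.
Positions where ¬shared holds: 0, 1, 3, 5, 7.
Check ○(¬shared → ¬owned) at each: 0→ok, 1→ok, 3→ok, 5→ok, 7→ok.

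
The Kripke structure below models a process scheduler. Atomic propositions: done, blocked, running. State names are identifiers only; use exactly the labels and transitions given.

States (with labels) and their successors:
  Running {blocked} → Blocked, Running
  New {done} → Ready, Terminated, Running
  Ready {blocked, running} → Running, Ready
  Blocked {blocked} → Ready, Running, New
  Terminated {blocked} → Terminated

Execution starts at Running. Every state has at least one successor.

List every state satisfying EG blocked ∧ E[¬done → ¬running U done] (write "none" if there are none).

{Running, Blocked}

States satisfying blocked: {Running, Ready, Blocked, Terminated}.
States satisfying EG blocked: {Running, Ready, Blocked, Terminated}.
States satisfying ¬done → ¬running: {Running, New, Blocked, Terminated}.
States satisfying done: {New}.
States satisfying E[¬done → ¬running U done]: {Running, New, Blocked}.
States satisfying EG blocked ∧ E[¬done → ¬running U done]: {Running, Blocked}.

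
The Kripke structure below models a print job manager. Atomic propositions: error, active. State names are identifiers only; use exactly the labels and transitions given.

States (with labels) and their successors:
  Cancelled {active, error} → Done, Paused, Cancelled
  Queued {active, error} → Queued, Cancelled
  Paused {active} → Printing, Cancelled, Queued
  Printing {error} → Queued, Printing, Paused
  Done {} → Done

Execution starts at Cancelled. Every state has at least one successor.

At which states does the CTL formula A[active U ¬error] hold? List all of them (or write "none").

States satisfying active: {Cancelled, Queued, Paused}.
States satisfying ¬error: {Paused, Done}.
States satisfying A[active U ¬error]: {Paused, Done}.

{Paused, Done}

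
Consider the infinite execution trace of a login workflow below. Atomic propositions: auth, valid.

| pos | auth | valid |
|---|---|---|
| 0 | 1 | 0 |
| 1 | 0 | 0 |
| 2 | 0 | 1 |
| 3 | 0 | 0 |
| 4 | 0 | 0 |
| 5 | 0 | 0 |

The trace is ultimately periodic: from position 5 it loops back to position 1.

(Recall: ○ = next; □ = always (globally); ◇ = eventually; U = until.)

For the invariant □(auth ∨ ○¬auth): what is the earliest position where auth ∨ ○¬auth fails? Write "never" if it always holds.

auth ∨ ○¬auth holds at every position 0..5, and those are all the positions the trace ever visits, so the invariant □(auth ∨ ○¬auth) is never violated.

never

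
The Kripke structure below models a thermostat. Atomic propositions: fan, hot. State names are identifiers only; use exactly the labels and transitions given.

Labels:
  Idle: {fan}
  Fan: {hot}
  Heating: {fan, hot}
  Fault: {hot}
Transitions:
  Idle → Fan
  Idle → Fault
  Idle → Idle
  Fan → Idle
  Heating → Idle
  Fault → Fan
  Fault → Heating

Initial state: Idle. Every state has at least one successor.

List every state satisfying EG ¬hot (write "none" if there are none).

{Idle}

States satisfying ¬hot: {Idle}.
States satisfying EG ¬hot: {Idle}.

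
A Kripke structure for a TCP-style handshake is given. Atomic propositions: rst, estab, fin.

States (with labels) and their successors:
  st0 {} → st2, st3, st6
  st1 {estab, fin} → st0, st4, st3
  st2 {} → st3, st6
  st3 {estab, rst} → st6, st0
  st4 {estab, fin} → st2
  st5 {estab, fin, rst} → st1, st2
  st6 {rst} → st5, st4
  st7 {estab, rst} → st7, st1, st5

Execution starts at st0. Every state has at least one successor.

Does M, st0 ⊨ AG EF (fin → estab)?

States satisfying EF (fin → estab): {st0, st1, st2, st3, st4, st5, st6, st7}.
States satisfying AG EF (fin → estab): {st0, st1, st2, st3, st4, st5, st6, st7}.
Every state reachable from st0 satisfies EF (fin → estab).
st0 ∈ Sat(AG EF (fin → estab)).

Yes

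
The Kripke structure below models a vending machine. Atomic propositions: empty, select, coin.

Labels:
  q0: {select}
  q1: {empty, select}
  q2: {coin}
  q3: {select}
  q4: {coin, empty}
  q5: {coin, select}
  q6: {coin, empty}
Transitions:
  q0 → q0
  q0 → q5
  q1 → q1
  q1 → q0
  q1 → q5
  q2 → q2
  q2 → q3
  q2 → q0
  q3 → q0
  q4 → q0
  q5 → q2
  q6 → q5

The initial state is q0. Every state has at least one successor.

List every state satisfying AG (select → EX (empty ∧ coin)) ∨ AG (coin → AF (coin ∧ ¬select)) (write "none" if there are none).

States satisfying select → EX (empty ∧ coin): {q2, q4, q6}.
States satisfying AG (select → EX (empty ∧ coin)): ∅.
States satisfying coin → AF (coin ∧ ¬select): {q0, q1, q2, q3, q4, q5, q6}.
States satisfying AG (coin → AF (coin ∧ ¬select)): {q0, q1, q2, q3, q4, q5, q6}.
States satisfying AG (select → EX (empty ∧ coin)) ∨ AG (coin → AF (coin ∧ ¬select)): {q0, q1, q2, q3, q4, q5, q6}.

{q0, q1, q2, q3, q4, q5, q6}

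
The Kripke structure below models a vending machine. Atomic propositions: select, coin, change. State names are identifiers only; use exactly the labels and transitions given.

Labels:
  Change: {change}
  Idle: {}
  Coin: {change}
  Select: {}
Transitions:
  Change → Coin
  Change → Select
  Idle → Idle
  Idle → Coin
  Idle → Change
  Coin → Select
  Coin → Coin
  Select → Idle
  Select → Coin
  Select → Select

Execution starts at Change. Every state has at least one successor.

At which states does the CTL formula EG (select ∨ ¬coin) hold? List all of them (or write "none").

States satisfying select ∨ ¬coin: {Change, Idle, Coin, Select}.
States satisfying EG (select ∨ ¬coin): {Change, Idle, Coin, Select}.

{Change, Idle, Coin, Select}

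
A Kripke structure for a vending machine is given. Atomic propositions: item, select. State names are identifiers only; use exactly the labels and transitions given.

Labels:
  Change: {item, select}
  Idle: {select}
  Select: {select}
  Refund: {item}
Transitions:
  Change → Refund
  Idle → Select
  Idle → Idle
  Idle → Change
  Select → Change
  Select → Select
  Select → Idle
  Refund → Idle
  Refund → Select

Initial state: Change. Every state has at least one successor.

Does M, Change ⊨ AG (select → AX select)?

States satisfying select → AX select: {Idle, Select, Refund}.
States satisfying AG (select → AX select): ∅.
Change is reachable from Change and violates select → AX select, so AG fails at Change.
Change ∉ Sat(AG (select → AX select)).

Violated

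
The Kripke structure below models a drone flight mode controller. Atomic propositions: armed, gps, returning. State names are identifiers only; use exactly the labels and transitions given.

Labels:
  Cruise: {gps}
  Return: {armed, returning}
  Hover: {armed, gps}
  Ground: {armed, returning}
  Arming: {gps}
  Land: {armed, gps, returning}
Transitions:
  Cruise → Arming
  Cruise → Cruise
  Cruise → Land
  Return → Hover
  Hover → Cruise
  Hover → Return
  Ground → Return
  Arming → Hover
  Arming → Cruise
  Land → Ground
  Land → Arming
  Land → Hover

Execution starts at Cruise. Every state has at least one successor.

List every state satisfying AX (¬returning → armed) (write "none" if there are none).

{Return, Ground}

States satisfying ¬returning → armed: {Return, Hover, Ground, Land}.
States satisfying AX (¬returning → armed): {Return, Ground}.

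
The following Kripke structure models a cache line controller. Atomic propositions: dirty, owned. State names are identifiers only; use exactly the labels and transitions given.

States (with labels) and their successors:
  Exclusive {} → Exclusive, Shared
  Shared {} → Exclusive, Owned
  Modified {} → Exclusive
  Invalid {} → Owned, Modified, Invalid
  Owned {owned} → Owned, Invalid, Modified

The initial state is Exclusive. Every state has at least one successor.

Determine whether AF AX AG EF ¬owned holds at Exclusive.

States satisfying AX AG EF ¬owned: {Exclusive, Shared, Modified, Invalid, Owned}.
States satisfying AF AX AG EF ¬owned: {Exclusive, Shared, Modified, Invalid, Owned}.
Exclusive ∈ Sat(AF AX AG EF ¬owned).

Satisfied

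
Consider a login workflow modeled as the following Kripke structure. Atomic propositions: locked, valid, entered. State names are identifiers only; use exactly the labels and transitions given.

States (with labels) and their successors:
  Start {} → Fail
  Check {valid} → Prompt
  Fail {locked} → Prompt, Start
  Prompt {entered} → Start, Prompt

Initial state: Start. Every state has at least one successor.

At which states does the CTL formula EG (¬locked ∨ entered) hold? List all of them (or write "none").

{Check, Prompt}

States satisfying ¬locked ∨ entered: {Start, Check, Prompt}.
States satisfying EG (¬locked ∨ entered): {Check, Prompt}.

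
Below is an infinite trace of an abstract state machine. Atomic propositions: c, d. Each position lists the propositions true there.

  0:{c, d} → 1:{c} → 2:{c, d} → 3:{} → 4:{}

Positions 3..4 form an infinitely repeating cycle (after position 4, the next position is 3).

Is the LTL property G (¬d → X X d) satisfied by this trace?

Violated

¬d → X X d must hold at every position from 0 onward. It fails at position 1, so G (¬d → X X d) is false.
Positions where ¬d holds: 1, 3, 4.
Check X X d at each: 1→fails, 3→fails, 4→fails.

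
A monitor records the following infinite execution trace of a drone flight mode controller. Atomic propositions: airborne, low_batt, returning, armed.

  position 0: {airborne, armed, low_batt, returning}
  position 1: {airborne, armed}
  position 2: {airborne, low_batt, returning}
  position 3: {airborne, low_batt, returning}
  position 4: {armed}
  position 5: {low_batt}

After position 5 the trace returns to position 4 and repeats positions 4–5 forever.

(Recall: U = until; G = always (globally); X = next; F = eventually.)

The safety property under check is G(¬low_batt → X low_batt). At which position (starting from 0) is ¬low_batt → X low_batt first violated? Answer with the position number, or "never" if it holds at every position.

never

¬low_batt → X low_batt holds at every position 0..5, and those are all the positions the trace ever visits, so the invariant G(¬low_batt → X low_batt) is never violated.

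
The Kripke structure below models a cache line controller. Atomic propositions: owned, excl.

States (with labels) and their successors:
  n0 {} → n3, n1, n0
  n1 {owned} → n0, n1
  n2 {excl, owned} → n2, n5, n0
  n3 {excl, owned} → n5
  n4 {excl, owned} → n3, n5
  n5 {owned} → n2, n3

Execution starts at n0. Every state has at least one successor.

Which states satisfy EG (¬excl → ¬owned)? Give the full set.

{n0, n2}

States satisfying ¬excl → ¬owned: {n0, n2, n3, n4}.
States satisfying EG (¬excl → ¬owned): {n0, n2}.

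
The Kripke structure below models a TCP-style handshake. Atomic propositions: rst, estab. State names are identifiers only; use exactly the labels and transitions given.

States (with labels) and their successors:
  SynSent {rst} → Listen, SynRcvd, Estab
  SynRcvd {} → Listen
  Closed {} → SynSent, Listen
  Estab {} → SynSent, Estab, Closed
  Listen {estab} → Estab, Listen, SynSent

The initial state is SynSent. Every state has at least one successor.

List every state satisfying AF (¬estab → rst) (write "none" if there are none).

{SynSent, SynRcvd, Closed, Listen}

States satisfying ¬estab → rst: {SynSent, Listen}.
States satisfying AF (¬estab → rst): {SynSent, SynRcvd, Closed, Listen}.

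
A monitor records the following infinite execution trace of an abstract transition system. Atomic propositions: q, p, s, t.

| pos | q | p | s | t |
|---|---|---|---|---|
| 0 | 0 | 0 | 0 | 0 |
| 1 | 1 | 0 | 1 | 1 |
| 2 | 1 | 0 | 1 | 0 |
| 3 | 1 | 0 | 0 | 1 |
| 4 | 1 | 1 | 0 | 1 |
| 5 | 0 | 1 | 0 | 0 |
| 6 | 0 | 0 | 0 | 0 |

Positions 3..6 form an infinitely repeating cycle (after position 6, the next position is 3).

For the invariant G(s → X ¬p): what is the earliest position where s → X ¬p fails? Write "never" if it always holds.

never

s → X ¬p holds at every position 0..6, and those are all the positions the trace ever visits, so the invariant G(s → X ¬p) is never violated.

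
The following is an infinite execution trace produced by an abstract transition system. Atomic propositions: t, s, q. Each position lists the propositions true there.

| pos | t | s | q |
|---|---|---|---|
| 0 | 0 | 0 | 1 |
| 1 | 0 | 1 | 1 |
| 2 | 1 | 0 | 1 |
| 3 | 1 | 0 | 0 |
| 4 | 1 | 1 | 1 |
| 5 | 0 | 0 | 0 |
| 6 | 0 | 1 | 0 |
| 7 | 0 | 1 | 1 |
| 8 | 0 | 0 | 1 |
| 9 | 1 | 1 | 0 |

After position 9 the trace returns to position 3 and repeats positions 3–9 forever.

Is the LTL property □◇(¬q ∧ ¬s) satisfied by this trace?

Satisfied

◇(¬q ∧ ¬s) holds at every position 0..9, and those are all positions ever visited, so □◇(¬q ∧ ¬s) holds.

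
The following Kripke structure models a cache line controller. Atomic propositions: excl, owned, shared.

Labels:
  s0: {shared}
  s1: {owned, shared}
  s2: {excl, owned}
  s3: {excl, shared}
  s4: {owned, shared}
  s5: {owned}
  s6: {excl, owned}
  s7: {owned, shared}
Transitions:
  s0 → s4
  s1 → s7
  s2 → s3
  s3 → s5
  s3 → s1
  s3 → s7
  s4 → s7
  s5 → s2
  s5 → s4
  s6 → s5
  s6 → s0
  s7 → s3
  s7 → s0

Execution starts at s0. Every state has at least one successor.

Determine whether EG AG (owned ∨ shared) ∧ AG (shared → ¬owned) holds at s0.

Violated

States satisfying AG (owned ∨ shared): {s0, s1, s2, s3, s4, s5, s6, s7}.
States satisfying EG AG (owned ∨ shared): {s0, s1, s2, s3, s4, s5, s6, s7}.
States satisfying shared → ¬owned: {s0, s2, s3, s5, s6}.
States satisfying AG (shared → ¬owned): ∅.
States satisfying EG AG (owned ∨ shared) ∧ AG (shared → ¬owned): ∅.
s0 ∉ Sat(EG AG (owned ∨ shared) ∧ AG (shared → ¬owned)).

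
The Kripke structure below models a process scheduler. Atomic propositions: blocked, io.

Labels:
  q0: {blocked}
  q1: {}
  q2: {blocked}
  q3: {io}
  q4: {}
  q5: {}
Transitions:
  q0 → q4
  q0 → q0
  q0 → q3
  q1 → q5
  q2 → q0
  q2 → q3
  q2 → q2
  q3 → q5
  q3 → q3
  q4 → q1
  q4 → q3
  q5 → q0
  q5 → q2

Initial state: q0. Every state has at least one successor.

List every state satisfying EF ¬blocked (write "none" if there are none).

{q0, q1, q2, q3, q4, q5}

States satisfying ¬blocked: {q1, q3, q4, q5}.
States satisfying EF ¬blocked: {q0, q1, q2, q3, q4, q5}.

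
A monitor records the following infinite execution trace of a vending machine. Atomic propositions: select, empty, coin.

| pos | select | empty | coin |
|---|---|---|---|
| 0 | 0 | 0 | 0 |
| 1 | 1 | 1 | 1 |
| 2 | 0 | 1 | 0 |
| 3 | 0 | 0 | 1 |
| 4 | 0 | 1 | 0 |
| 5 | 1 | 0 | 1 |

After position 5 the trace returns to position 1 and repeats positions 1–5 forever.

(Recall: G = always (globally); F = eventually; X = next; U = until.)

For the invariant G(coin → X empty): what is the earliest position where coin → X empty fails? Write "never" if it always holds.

coin → X empty holds at every position 0..5, and those are all the positions the trace ever visits, so the invariant G(coin → X empty) is never violated.

never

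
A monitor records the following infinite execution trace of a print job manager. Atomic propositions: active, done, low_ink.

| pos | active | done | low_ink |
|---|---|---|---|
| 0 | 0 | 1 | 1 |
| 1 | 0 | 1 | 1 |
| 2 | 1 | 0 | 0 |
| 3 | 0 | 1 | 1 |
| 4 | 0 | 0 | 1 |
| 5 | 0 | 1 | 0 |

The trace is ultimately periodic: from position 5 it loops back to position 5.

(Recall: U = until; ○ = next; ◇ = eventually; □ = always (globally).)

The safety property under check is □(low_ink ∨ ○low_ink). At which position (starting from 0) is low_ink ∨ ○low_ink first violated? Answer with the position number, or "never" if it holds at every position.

5

Check low_ink ∨ ○low_ink at each position in order: 0 ✓, 1 ✓, 2 ✓, 3 ✓, 4 ✓.
At position 5 the labels are {done} and the next position 5 has {done}, so low_ink ∨ ○low_ink is false there. This is the first violation.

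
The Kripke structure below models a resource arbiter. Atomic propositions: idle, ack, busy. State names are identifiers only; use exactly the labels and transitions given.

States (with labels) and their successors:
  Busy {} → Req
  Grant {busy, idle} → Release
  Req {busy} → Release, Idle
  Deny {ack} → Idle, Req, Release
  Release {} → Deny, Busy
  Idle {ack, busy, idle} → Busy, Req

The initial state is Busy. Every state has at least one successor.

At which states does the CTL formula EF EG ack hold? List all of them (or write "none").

States satisfying EG ack: ∅.
States satisfying EF EG ack: ∅.

none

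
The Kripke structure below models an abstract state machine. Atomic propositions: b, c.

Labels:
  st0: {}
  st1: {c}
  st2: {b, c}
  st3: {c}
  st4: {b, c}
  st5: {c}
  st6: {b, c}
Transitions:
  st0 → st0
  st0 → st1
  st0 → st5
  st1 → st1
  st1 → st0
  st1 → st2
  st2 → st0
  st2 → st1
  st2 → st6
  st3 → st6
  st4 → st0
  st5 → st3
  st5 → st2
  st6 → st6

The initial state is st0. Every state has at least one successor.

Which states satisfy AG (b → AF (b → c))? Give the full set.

States satisfying b → AF (b → c): {st0, st1, st2, st3, st4, st5, st6}.
States satisfying AG (b → AF (b → c)): {st0, st1, st2, st3, st4, st5, st6}.

{st0, st1, st2, st3, st4, st5, st6}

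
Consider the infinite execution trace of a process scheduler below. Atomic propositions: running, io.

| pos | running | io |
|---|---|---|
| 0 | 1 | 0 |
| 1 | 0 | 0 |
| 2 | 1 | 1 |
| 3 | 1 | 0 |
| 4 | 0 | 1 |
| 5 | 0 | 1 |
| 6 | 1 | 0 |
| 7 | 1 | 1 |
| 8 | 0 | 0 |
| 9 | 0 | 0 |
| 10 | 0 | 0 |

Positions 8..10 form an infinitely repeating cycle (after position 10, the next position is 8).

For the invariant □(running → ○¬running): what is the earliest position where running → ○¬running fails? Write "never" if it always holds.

Check running → ○¬running at each position in order: 0 ✓, 1 ✓.
At position 2 the labels are {io, running} and the next position 3 has {running}, so running → ○¬running is false there. This is the first violation.

2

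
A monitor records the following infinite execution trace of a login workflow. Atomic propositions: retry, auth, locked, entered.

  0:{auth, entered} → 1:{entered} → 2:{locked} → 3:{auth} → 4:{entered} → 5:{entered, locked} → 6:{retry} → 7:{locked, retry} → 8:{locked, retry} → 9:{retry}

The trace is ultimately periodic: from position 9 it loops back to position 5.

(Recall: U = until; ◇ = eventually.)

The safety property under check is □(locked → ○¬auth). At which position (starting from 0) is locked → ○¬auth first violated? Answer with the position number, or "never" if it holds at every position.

2

Check locked → ○¬auth at each position in order: 0 ✓, 1 ✓.
At position 2 the labels are {locked} and the next position 3 has {auth}, so locked → ○¬auth is false there. This is the first violation.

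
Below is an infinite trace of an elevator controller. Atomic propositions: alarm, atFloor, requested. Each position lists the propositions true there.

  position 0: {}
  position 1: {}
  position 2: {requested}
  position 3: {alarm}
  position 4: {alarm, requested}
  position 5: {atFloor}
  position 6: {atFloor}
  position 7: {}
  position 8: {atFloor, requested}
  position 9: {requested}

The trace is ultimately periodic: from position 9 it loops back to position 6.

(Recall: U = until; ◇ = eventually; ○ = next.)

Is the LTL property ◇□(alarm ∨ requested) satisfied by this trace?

□(alarm ∨ requested) is false at every position 0..9, so it never becomes true and ◇□(alarm ∨ requested) fails.

Violated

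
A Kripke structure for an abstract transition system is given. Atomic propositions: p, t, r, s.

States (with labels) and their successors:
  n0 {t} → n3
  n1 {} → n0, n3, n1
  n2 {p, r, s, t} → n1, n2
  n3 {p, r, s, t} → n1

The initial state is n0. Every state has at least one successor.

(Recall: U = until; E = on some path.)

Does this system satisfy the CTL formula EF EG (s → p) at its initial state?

States satisfying EG (s → p): {n0, n1, n2, n3}.
States satisfying EF EG (s → p): {n0, n1, n2, n3}.
Some path from n0 reaches a state where EG (s → p) holds.
n0 ∈ Sat(EF EG (s → p)).

Yes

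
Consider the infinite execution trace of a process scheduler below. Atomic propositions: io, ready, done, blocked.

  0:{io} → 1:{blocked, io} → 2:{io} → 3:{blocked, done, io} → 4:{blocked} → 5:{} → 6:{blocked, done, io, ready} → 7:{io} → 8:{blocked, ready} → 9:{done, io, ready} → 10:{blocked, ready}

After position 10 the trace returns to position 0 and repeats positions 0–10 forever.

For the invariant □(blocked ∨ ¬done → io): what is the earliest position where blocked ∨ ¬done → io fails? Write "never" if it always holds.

Check blocked ∨ ¬done → io at each position in order: 0 ✓, 1 ✓, 2 ✓, 3 ✓.
At position 4 the labels are {blocked}, so blocked ∨ ¬done → io is false there. This is the first violation.

4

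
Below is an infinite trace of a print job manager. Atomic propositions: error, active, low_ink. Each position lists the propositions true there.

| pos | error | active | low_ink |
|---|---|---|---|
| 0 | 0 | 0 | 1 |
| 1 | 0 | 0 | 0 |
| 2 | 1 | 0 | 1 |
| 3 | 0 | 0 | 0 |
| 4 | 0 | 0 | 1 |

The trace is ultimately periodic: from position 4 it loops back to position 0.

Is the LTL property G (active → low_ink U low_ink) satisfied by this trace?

active → low_ink U low_ink holds at every position 0..4, and those are all positions ever visited, so G (active → low_ink U low_ink) holds.

Yes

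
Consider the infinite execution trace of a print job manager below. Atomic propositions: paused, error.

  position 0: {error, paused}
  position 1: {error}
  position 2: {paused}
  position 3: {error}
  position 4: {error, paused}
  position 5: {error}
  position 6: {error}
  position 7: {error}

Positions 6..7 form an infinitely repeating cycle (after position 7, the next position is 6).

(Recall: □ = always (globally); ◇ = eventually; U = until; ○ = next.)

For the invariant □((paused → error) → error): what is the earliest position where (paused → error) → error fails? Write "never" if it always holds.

(paused → error) → error holds at every position 0..7, and those are all the positions the trace ever visits, so the invariant □((paused → error) → error) is never violated.

never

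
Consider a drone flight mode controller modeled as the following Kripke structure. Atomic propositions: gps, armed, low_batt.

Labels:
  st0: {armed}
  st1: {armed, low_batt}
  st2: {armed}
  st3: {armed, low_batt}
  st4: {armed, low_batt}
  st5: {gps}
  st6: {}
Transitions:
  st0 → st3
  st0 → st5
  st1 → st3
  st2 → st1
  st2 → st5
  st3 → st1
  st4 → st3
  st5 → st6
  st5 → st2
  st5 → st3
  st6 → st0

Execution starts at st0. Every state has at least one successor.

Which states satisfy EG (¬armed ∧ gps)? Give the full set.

none

States satisfying ¬armed ∧ gps: {st5}.
States satisfying EG (¬armed ∧ gps): ∅.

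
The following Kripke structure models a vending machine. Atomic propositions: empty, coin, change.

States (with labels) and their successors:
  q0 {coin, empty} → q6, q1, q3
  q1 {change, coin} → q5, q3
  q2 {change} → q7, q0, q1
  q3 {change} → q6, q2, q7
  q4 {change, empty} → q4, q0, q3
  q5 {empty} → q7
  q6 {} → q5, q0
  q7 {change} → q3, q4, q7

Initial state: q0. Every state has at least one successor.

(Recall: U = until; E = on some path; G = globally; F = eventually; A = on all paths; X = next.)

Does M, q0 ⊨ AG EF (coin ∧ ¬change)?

Holds

States satisfying EF (coin ∧ ¬change): {q0, q1, q2, q3, q4, q5, q6, q7}.
States satisfying AG EF (coin ∧ ¬change): {q0, q1, q2, q3, q4, q5, q6, q7}.
Every state reachable from q0 satisfies EF (coin ∧ ¬change).
q0 ∈ Sat(AG EF (coin ∧ ¬change)).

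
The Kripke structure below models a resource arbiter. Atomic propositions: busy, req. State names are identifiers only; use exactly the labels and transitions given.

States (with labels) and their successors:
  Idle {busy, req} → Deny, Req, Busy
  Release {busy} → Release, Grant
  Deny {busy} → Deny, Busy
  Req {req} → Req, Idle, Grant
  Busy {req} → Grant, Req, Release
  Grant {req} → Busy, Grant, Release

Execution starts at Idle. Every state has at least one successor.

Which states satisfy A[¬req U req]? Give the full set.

States satisfying ¬req: {Release, Deny}.
States satisfying req: {Idle, Req, Busy, Grant}.
States satisfying A[¬req U req]: {Idle, Req, Busy, Grant}.

{Idle, Req, Busy, Grant}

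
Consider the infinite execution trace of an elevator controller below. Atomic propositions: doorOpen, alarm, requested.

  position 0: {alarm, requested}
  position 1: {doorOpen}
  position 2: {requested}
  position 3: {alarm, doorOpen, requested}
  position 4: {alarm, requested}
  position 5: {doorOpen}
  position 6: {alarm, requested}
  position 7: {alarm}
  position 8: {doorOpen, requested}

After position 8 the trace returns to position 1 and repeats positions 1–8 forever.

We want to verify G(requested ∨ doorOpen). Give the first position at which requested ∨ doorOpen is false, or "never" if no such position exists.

Check requested ∨ doorOpen at each position in order: 0 ✓, 1 ✓, 2 ✓, 3 ✓, 4 ✓, 5 ✓, 6 ✓.
At position 7 the labels are {alarm}, so requested ∨ doorOpen is false there. This is the first violation.

7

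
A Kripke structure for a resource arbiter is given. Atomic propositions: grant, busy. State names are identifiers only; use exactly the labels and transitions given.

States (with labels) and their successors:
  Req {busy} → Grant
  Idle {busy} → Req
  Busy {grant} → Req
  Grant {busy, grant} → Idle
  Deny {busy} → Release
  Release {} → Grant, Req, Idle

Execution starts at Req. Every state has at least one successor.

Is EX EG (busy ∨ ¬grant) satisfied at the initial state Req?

States satisfying EG (busy ∨ ¬grant): {Req, Idle, Grant, Deny, Release}.
States satisfying EX EG (busy ∨ ¬grant): {Req, Idle, Busy, Grant, Deny, Release}.
Req ∈ Sat(EX EG (busy ∨ ¬grant)).

Satisfied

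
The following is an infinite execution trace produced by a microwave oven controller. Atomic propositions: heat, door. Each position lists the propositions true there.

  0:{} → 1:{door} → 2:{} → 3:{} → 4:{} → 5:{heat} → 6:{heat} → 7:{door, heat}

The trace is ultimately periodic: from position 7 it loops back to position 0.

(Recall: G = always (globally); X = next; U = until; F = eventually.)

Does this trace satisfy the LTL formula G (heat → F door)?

Satisfied

heat → F door holds at every position 0..7, and those are all positions ever visited, so G (heat → F door) holds.
Positions where heat holds: 5, 6, 7.
Check F door at each: 5→ok, 6→ok, 7→ok.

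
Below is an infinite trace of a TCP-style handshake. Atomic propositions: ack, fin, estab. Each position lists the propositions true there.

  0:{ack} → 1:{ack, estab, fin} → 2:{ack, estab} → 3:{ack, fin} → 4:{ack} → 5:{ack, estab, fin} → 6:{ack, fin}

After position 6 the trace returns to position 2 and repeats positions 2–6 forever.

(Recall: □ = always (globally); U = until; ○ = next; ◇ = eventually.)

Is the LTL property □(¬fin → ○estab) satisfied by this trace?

Does not hold

¬fin → ○estab must hold at every position from 0 onward. It fails at position 2, so □(¬fin → ○estab) is false.
Positions where ¬fin holds: 0, 2, 4.
Check ○estab at each: 0→ok, 2→fails, 4→ok.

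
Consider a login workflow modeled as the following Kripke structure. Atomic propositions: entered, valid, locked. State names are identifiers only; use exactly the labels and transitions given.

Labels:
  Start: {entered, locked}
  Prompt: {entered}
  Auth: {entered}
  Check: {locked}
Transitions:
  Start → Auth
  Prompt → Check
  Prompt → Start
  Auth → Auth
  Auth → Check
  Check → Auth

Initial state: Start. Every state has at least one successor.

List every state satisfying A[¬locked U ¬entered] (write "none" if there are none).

States satisfying ¬locked: {Prompt, Auth}.
States satisfying ¬entered: {Check}.
States satisfying A[¬locked U ¬entered]: {Check}.

{Check}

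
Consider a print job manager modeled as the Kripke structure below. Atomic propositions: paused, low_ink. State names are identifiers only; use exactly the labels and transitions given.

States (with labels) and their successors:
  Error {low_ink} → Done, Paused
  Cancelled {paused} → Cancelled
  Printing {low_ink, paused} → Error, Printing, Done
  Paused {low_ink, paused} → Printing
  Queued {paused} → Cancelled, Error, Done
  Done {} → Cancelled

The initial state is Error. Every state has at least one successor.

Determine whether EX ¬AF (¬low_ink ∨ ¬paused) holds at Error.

States satisfying ¬AF (¬low_ink ∨ ¬paused): {Printing, Paused}.
States satisfying EX ¬AF (¬low_ink ∨ ¬paused): {Error, Printing, Paused}.
Error ∈ Sat(EX ¬AF (¬low_ink ∨ ¬paused)).

Yes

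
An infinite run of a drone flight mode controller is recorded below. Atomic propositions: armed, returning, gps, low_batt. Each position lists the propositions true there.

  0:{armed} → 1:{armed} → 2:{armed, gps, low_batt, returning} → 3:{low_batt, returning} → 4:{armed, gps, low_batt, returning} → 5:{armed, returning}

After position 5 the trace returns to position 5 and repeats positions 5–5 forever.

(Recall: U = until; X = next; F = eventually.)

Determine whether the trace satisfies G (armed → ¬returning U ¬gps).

armed → ¬returning U ¬gps must hold at every position from 0 onward. It fails at position 2, so G (armed → ¬returning U ¬gps) is false.
Positions where armed holds: 0, 1, 2, 4, 5.
Check ¬returning U ¬gps at each: 0→ok, 1→ok, 2→fails, 4→fails, 5→ok.

Violated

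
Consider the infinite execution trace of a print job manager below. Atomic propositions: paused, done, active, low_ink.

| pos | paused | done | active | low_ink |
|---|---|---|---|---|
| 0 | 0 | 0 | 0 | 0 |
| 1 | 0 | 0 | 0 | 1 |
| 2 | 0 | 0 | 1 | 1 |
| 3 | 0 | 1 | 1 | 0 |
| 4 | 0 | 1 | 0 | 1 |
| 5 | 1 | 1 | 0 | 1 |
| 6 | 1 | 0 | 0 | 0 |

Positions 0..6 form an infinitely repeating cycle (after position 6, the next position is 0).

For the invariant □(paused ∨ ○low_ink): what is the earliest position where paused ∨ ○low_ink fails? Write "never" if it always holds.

2

Check paused ∨ ○low_ink at each position in order: 0 ✓, 1 ✓.
At position 2 the labels are {active, low_ink} and the next position 3 has {active, done}, so paused ∨ ○low_ink is false there. This is the first violation.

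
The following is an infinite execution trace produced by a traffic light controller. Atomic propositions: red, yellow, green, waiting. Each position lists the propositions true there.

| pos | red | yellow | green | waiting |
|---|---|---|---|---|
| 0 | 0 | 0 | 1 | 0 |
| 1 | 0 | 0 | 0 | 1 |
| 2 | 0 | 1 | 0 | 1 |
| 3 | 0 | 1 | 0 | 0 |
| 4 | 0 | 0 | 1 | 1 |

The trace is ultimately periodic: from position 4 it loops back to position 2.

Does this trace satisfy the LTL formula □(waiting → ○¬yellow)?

Violated

waiting → ○¬yellow must hold at every position from 0 onward. It fails at position 1, so □(waiting → ○¬yellow) is false.
Positions where waiting holds: 1, 2, 4.
Check ○¬yellow at each: 1→fails, 2→fails, 4→fails.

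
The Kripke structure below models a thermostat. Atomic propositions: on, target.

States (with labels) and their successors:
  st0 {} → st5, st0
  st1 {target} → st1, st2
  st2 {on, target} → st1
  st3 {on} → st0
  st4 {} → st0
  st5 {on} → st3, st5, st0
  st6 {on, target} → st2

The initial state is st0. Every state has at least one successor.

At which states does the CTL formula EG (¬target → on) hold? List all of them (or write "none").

{st1, st2, st5, st6}

States satisfying ¬target → on: {st1, st2, st3, st5, st6}.
States satisfying EG (¬target → on): {st1, st2, st5, st6}.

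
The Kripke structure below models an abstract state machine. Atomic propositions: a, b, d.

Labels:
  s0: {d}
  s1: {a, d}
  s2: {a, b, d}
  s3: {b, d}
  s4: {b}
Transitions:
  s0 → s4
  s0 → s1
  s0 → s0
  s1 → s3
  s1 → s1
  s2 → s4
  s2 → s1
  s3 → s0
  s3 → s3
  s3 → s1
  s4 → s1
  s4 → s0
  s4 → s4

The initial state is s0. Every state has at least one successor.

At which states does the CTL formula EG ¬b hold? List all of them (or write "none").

{s0, s1}

States satisfying ¬b: {s0, s1}.
States satisfying EG ¬b: {s0, s1}.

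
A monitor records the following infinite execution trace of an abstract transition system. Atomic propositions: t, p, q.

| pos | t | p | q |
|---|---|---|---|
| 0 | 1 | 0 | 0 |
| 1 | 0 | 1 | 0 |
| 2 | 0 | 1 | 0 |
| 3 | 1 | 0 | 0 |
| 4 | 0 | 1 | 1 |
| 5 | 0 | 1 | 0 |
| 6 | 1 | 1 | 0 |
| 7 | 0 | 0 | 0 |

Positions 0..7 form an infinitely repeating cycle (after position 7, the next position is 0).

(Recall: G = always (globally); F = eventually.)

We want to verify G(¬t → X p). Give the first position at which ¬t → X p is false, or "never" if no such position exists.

2

Check ¬t → X p at each position in order: 0 ✓, 1 ✓.
At position 2 the labels are {p} and the next position 3 has {t}, so ¬t → X p is false there. This is the first violation.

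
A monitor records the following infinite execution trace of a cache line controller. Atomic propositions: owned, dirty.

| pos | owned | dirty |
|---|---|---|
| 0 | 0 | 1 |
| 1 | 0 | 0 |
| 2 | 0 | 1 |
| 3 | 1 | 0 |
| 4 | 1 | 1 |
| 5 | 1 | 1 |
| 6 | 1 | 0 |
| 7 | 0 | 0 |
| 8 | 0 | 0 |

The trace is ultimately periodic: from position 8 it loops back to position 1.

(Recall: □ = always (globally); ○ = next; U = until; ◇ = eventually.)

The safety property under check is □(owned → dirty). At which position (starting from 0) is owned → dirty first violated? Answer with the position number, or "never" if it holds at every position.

Check owned → dirty at each position in order: 0 ✓, 1 ✓, 2 ✓.
At position 3 the labels are {owned}, so owned → dirty is false there. This is the first violation.

3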